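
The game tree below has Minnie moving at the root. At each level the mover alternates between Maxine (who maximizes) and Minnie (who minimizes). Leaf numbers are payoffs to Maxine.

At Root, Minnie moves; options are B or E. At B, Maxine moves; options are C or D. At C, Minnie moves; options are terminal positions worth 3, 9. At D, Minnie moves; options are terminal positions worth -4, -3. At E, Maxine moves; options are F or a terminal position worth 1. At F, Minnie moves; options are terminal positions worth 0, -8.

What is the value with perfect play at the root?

1

C (Minnie): min(3, 9) = 3
D (Minnie): min(-4, -3) = -4
B (Maxine): max(3, -4) = 3
F (Minnie): min(0, -8) = -8
E (Maxine): max(-8, 1) = 1
Root (Minnie): min(3, 1) = 1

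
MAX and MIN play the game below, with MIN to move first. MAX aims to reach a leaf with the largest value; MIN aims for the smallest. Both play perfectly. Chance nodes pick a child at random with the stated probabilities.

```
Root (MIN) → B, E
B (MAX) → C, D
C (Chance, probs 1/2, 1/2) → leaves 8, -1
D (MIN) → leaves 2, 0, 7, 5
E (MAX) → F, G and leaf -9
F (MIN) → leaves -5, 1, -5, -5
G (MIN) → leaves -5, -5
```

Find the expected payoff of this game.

-5

C (Chance): 1/2·8 + 1/2·-1 = 3.5
D (MIN): min(2, 0, 7, 5) = 0
B (MAX): max(3.5, 0) = 3.5
F (MIN): min(-5, 1, -5, -5) = -5
G (MIN): min(-5, -5) = -5
E (MAX): max(-5, -5, -9) = -5
Root (MIN): min(3.5, -5) = -5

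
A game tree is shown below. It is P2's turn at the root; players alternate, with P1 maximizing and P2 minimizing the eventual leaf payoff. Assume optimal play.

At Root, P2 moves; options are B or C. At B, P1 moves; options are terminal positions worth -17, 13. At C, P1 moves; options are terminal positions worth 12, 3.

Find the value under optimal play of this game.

12

B (P1): max(-17, 13) = 13
C (P1): max(12, 3) = 12
Root (P2): min(13, 12) = 12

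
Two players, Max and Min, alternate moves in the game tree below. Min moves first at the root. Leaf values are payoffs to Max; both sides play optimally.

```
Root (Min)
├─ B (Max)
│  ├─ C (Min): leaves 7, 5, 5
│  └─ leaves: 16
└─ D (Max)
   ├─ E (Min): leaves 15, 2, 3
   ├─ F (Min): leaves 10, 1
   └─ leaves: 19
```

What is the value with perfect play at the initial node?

C (Min): min(7, 5, 5) = 5
B (Max): max(5, 16) = 16
E (Min): min(15, 2, 3) = 2
F (Min): min(10, 1) = 1
D (Max): max(2, 1, 19) = 19
Root (Min): min(16, 19) = 16

16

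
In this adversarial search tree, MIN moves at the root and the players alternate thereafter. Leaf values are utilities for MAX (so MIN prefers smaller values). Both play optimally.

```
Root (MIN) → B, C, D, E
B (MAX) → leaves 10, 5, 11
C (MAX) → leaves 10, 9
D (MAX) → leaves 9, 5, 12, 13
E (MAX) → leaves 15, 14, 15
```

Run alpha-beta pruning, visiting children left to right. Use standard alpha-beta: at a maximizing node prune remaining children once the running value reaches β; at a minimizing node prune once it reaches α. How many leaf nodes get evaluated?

9

B [α=-∞,β=+∞]: v=11
C [α=-∞,β=11]: v=10
D [α=-∞,β=10]: v=12 after child 3 ≥ β → β-cutoff, skip 1
E [α=-∞,β=10]: v=15 after child 1 ≥ β → β-cutoff, skip 2
Root [α=-∞,β=+∞]: v=10
Leaves evaluated: 9 of 12.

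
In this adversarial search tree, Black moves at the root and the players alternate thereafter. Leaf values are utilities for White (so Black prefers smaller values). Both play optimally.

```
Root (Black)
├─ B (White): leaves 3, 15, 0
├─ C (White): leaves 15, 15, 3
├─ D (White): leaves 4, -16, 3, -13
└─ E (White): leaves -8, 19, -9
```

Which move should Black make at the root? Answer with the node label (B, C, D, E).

D

B (White): max(3, 15, 0) = 15
C (White): max(15, 15, 3) = 15
D (White): max(4, -16, 3, -13) = 4
E (White): max(-8, 19, -9) = 19
Root (Black): min(15, 15, 4, 19) = 4
Black picks the child with the lowest value: D (value 4).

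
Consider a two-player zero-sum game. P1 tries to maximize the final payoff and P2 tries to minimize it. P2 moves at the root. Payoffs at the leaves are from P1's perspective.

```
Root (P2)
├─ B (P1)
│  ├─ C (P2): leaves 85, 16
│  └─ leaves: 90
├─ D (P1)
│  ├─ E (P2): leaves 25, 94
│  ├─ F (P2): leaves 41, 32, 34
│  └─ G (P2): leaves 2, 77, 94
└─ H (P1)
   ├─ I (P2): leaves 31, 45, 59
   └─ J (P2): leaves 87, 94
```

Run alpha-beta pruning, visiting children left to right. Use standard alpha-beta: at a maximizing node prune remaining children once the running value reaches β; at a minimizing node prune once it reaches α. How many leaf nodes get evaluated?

C [α=-∞,β=+∞]: v=16
B [α=-∞,β=+∞]: v=90
E [α=-∞,β=90]: v=25
F [α=25,β=90]: v=32
G [α=32,β=90]: v=2 after child 1 ≤ α → α-cutoff, skip 2
D [α=-∞,β=90]: v=32
I [α=-∞,β=32]: v=31
J [α=31,β=32]: v=87
H [α=-∞,β=32]: v=87
Root [α=-∞,β=+∞]: v=32
Leaves evaluated: 14 of 16.

14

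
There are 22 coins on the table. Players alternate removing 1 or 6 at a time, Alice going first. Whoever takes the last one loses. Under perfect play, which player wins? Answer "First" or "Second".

Second

Positions where the player to move wins (W) vs loses (L):
i:   0  1  2  3  4  5  6  7  8  9 10 11 12 13 14 15 16 17 18 19 20 21 22
     W  L  W  L  W  L  W  W  L  W  L  W  L  W  W  L  W  L  W  L  W  W  L
Position 22 is L, so the second player wins.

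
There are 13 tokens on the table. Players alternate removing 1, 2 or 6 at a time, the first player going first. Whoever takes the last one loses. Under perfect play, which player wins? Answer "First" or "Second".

First

Mark each pile size as W (mover wins) or L (mover loses):
i:   0  1  2  3  4  5  6  7  8  9 10 11 12 13
     W  L  W  W  L  W  W  W  L  W  W  L  W  W
Position 13 is W, so the first player wins.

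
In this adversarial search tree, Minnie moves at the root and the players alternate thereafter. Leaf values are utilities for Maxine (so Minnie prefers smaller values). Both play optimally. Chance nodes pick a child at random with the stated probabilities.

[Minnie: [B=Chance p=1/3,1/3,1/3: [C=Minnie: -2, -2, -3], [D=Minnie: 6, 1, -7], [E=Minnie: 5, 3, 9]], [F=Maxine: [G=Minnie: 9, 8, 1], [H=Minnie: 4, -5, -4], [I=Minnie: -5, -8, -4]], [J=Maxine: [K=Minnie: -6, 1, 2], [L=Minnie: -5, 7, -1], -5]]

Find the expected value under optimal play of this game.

C (Minnie): min(-2, -2, -3) = -3
D (Minnie): min(6, 1, -7) = -7
E (Minnie): min(5, 3, 9) = 3
B (Chance): 1/3·-3 + 1/3·-7 + 1/3·3 = -2.33
G (Minnie): min(9, 8, 1) = 1
H (Minnie): min(4, -5, -4) = -5
I (Minnie): min(-5, -8, -4) = -8
F (Maxine): max(1, -5, -8) = 1
K (Minnie): min(-6, 1, 2) = -6
L (Minnie): min(-5, 7, -1) = -5
J (Maxine): max(-6, -5, -5) = -5
Root (Minnie): min(-2.33, 1, -5) = -5

-5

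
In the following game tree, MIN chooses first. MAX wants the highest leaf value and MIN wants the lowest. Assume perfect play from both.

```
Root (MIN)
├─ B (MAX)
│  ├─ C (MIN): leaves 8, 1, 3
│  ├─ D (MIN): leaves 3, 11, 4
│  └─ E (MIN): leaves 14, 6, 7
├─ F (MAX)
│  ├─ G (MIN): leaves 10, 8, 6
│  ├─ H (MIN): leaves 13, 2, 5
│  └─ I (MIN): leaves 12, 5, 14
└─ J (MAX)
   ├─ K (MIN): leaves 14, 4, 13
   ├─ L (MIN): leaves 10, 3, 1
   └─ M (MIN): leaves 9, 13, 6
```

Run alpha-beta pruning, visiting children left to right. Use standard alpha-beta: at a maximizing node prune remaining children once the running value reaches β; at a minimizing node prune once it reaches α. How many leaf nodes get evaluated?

20

C [α=-∞,β=+∞]: v=1
D [α=1,β=+∞]: v=3
E [α=3,β=+∞]: v=6
B [α=-∞,β=+∞]: v=6
G [α=-∞,β=6]: v=6
F [α=-∞,β=6]: v=6 after child 1 ≥ β → β-cutoff, skip 2
K [α=-∞,β=6]: v=4
L [α=4,β=6]: v=3 after child 2 ≤ α → α-cutoff, skip 1
M [α=4,β=6]: v=6
J [α=-∞,β=6]: v=6
Root [α=-∞,β=+∞]: v=6
Leaves evaluated: 20 of 27.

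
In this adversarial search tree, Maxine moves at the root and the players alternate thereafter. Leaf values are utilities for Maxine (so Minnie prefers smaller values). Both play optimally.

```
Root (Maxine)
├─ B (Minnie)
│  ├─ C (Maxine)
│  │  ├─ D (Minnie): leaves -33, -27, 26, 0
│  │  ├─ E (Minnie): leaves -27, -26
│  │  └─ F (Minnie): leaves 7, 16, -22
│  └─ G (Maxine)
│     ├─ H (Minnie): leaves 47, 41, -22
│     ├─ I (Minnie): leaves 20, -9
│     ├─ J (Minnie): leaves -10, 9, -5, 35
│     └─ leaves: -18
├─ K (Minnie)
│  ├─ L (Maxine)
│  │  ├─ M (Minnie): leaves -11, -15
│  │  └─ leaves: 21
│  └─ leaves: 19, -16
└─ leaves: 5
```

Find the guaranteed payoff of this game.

5

D (Minnie): min(-33, -27, 26, 0) = -33
E (Minnie): min(-27, -26) = -27
F (Minnie): min(7, 16, -22) = -22
C (Maxine): max(-33, -27, -22) = -22
H (Minnie): min(47, 41, -22) = -22
I (Minnie): min(20, -9) = -9
J (Minnie): min(-10, 9, -5, 35) = -10
G (Maxine): max(-22, -9, -10, -18) = -9
B (Minnie): min(-22, -9) = -22
M (Minnie): min(-11, -15) = -15
L (Maxine): max(-15, 21) = 21
K (Minnie): min(21, 19, -16) = -16
Root (Maxine): max(-22, -16, 5) = 5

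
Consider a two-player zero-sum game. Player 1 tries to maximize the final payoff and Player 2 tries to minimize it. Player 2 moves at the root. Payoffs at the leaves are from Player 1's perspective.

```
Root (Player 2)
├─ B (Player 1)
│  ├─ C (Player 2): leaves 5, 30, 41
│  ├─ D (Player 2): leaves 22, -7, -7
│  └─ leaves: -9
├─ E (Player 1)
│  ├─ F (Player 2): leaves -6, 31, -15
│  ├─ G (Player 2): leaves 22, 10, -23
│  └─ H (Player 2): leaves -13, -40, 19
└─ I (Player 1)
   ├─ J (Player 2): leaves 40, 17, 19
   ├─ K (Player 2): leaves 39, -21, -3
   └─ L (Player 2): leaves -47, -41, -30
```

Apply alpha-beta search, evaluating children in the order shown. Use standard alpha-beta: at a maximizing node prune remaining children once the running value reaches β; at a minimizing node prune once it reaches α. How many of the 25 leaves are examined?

17

C [α=-∞,β=+∞]: v=5
D [α=5,β=+∞]: v=-7 after child 2 ≤ α → α-cutoff, skip 1
B [α=-∞,β=+∞]: v=5
F [α=-∞,β=5]: v=-15
G [α=-15,β=5]: v=-23
H [α=-15,β=5]: v=-40 after child 2 ≤ α → α-cutoff, skip 1
E [α=-∞,β=5]: v=-15
J [α=-∞,β=-15]: v=17
I [α=-∞,β=-15]: v=17 after child 1 ≥ β → β-cutoff, skip 2
Root [α=-∞,β=+∞]: v=-15
Leaves evaluated: 17 of 25.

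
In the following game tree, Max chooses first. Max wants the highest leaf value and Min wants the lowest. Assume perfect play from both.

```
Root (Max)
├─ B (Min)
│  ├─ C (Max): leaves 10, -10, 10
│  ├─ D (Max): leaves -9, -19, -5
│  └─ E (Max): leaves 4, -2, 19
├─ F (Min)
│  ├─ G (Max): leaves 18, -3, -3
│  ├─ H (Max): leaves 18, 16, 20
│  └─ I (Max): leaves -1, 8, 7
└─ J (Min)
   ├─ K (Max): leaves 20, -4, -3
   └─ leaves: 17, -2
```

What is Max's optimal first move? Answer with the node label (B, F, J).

F

C (Max): max(10, -10, 10) = 10
D (Max): max(-9, -19, -5) = -5
E (Max): max(4, -2, 19) = 19
B (Min): min(10, -5, 19) = -5
G (Max): max(18, -3, -3) = 18
H (Max): max(18, 16, 20) = 20
I (Max): max(-1, 8, 7) = 8
F (Min): min(18, 20, 8) = 8
K (Max): max(20, -4, -3) = 20
J (Min): min(20, 17, -2) = -2
Root (Max): max(-5, 8, -2) = 8
Max picks the child with the highest value: F (value 8).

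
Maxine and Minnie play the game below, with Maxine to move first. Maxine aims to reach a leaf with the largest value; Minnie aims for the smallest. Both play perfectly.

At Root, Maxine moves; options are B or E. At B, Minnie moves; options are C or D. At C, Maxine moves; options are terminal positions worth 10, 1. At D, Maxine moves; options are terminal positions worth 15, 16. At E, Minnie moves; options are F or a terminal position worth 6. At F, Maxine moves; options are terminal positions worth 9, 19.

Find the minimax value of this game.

10

C (Maxine): max(10, 1) = 10
D (Maxine): max(15, 16) = 16
B (Minnie): min(10, 16) = 10
F (Maxine): max(9, 19) = 19
E (Minnie): min(19, 6) = 6
Root (Maxine): max(10, 6) = 10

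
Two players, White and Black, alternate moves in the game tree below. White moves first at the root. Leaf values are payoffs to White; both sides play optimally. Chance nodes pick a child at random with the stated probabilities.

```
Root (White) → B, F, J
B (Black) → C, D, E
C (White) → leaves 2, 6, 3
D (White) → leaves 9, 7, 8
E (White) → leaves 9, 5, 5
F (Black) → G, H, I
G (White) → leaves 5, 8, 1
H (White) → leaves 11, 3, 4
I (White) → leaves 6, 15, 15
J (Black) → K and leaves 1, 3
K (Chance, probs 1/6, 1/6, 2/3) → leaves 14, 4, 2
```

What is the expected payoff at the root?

C (White): max(2, 6, 3) = 6
D (White): max(9, 7, 8) = 9
E (White): max(9, 5, 5) = 9
B (Black): min(6, 9, 9) = 6
G (White): max(5, 8, 1) = 8
H (White): max(11, 3, 4) = 11
I (White): max(6, 15, 15) = 15
F (Black): min(8, 11, 15) = 8
K (Chance): 1/6·14 + 1/6·4 + 2/3·2 = 4.33
J (Black): min(4.33, 1, 3) = 1
Root (White): max(6, 8, 1) = 8

8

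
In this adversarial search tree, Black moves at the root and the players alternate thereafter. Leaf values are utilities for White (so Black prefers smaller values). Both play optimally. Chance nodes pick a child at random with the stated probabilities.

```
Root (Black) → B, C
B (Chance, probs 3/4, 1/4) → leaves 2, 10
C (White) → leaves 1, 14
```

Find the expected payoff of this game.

B (Chance): 3/4·2 + 1/4·10 = 4
C (White): max(1, 14) = 14
Root (Black): min(4, 14) = 4

4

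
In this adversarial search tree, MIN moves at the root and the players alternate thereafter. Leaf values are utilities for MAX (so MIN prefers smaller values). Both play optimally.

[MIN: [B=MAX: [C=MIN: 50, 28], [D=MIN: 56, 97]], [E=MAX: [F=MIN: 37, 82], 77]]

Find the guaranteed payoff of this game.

56

C (MIN): min(50, 28) = 28
D (MIN): min(56, 97) = 56
B (MAX): max(28, 56) = 56
F (MIN): min(37, 82) = 37
E (MAX): max(37, 77) = 77
Root (MIN): min(56, 77) = 56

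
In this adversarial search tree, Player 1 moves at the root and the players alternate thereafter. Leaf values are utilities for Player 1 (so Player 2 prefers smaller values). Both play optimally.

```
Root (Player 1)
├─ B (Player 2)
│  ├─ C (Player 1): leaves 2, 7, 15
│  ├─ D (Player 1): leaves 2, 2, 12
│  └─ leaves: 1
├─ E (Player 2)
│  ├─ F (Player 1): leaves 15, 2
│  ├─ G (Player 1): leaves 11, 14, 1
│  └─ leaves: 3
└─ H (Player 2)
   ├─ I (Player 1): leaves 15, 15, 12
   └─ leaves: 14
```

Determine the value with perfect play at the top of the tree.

14

C (Player 1): max(2, 7, 15) = 15
D (Player 1): max(2, 2, 12) = 12
B (Player 2): min(15, 12, 1) = 1
F (Player 1): max(15, 2) = 15
G (Player 1): max(11, 14, 1) = 14
E (Player 2): min(15, 14, 3) = 3
I (Player 1): max(15, 15, 12) = 15
H (Player 2): min(15, 14) = 14
Root (Player 1): max(1, 3, 14) = 14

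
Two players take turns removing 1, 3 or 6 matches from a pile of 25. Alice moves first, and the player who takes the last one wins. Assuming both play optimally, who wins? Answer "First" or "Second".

W/L table (W = player to move can force a win):
i:   0  1  2  3  4  5  6  7  8  9 10 11 12 13 14 15 16 17 18 19 20 21 22 23 24 25
     L  W  L  W  L  W  W  W  W  L  W  L  W  L  W  W  W  W  L  W  L  W  L  W  W  W
Position 25 is W, so the first player wins.

First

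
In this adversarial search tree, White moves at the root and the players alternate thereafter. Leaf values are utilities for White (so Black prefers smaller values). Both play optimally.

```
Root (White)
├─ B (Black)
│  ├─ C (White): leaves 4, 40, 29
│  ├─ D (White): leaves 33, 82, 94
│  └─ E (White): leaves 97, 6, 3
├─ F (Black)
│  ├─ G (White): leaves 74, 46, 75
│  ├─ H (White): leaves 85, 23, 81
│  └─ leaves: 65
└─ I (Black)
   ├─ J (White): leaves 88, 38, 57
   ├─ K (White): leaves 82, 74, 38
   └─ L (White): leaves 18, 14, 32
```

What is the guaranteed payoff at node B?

C: max(4, 40, 29) = 40
D: max(33, 82, 94) = 94
E: max(97, 6, 3) = 97
B: min(40, 94, 97) = 40

40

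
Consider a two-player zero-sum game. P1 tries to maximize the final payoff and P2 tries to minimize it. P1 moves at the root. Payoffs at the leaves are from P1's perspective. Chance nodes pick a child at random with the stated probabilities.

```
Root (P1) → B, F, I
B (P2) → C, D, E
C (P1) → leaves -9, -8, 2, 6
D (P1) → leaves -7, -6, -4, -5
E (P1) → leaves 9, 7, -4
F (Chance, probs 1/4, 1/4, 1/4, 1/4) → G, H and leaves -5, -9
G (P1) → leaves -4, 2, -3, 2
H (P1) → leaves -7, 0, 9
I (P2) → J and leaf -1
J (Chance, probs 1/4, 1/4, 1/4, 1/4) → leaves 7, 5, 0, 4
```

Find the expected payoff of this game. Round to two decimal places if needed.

-0.75

C (P1): max(-9, -8, 2, 6) = 6
D (P1): max(-7, -6, -4, -5) = -4
E (P1): max(9, 7, -4) = 9
B (P2): min(6, -4, 9) = -4
G (P1): max(-4, 2, -3, 2) = 2
H (P1): max(-7, 0, 9) = 9
F (Chance): 1/4·2 + 1/4·9 + 1/4·-5 + 1/4·-9 = -0.75
J (Chance): 1/4·7 + 1/4·5 + 1/4·0 + 1/4·4 = 4
I (P2): min(4, -1) = -1
Root (P1): max(-4, -0.75, -1) = -0.75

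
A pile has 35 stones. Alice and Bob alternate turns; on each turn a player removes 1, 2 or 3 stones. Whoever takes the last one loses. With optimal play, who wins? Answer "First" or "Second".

Compute winning (W) and losing (L) positions by backward induction:
i:   0  1  2  3  4  5  6  7  8  9 10 11 12 13 14 15 16 17 18 19 20 21 22 23 24 25 26 27 28 29 30 31 32 33 34 35
     W  L  W  W  W  L  W  W  W  L  W  W  W  L  W  W  W  L  W  W  W  L  W  W  W  L  W  W  W  L  W  W  W  L  W  W
Position 35 is W, so the first player wins.

First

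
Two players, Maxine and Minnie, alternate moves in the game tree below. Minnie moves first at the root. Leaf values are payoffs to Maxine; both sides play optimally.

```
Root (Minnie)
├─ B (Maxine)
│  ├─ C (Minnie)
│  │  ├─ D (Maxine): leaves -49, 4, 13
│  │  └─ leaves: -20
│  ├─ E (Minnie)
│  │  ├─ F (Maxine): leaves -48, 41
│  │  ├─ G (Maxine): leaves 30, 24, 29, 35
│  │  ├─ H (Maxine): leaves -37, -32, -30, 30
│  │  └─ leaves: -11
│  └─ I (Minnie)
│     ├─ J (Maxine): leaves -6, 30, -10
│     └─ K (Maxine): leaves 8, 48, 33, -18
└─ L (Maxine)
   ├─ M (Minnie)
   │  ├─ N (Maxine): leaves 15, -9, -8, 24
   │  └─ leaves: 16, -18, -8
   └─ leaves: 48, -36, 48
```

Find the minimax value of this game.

D (Maxine): max(-49, 4, 13) = 13
C (Minnie): min(13, -20) = -20
F (Maxine): max(-48, 41) = 41
G (Maxine): max(30, 24, 29, 35) = 35
H (Maxine): max(-37, -32, -30, 30) = 30
E (Minnie): min(41, 35, 30, -11) = -11
J (Maxine): max(-6, 30, -10) = 30
K (Maxine): max(8, 48, 33, -18) = 48
I (Minnie): min(30, 48) = 30
B (Maxine): max(-20, -11, 30) = 30
N (Maxine): max(15, -9, -8, 24) = 24
M (Minnie): min(24, 16, -18, -8) = -18
L (Maxine): max(-18, 48, -36, 48) = 48
Root (Minnie): min(30, 48) = 30

30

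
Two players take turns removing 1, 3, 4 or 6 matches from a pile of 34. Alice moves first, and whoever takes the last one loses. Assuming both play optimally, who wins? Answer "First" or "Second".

First

Positions where the player to move wins (W) vs loses (L):
i:   0  1  2  3  4  5  6  7  8  9 10 11 12 13 14 15 16 17 18 19 20 21 22 23 24 25 26 27 28 29 30 31 32 33 34
     W  L  W  L  W  W  W  W  L  W  L  W  W  W  W  L  W  L  W  W  W  W  L  W  L  W  W  W  W  L  W  L  W  W  W
Position 34 is W, so the first player wins.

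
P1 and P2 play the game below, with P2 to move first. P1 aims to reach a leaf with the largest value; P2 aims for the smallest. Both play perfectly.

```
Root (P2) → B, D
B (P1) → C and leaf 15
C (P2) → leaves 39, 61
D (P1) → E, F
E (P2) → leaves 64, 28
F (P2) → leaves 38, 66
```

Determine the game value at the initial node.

38

C (P2): min(39, 61) = 39
B (P1): max(39, 15) = 39
E (P2): min(64, 28) = 28
F (P2): min(38, 66) = 38
D (P1): max(28, 38) = 38
Root (P2): min(39, 38) = 38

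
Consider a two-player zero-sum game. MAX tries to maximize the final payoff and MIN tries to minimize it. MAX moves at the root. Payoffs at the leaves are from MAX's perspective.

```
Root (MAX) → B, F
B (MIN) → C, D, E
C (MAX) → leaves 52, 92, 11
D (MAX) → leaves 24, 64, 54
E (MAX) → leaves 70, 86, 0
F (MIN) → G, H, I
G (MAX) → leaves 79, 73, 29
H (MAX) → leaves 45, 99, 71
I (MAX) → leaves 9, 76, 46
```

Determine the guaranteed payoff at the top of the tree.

C (MAX): max(52, 92, 11) = 92
D (MAX): max(24, 64, 54) = 64
E (MAX): max(70, 86, 0) = 86
B (MIN): min(92, 64, 86) = 64
G (MAX): max(79, 73, 29) = 79
H (MAX): max(45, 99, 71) = 99
I (MAX): max(9, 76, 46) = 76
F (MIN): min(79, 99, 76) = 76
Root (MAX): max(64, 76) = 76

76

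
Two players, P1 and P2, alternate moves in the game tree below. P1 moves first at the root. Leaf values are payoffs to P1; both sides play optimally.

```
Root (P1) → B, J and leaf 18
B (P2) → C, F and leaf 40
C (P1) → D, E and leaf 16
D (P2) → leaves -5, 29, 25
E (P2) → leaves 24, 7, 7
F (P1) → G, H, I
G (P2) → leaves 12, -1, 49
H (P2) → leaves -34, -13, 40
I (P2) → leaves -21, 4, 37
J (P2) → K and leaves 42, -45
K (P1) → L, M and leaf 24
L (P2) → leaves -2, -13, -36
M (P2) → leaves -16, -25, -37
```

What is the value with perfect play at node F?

-1

G: min(12, -1, 49) = -1
H: min(-34, -13, 40) = -34
I: min(-21, 4, 37) = -21
F: max(-1, -34, -21) = -1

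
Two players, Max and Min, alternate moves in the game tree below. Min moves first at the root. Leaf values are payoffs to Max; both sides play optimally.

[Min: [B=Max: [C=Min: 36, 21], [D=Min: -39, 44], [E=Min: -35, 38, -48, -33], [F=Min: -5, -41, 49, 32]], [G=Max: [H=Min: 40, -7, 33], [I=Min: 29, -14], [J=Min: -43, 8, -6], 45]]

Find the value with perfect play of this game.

C (Min): min(36, 21) = 21
D (Min): min(-39, 44) = -39
E (Min): min(-35, 38, -48, -33) = -48
F (Min): min(-5, -41, 49, 32) = -41
B (Max): max(21, -39, -48, -41) = 21
H (Min): min(40, -7, 33) = -7
I (Min): min(29, -14) = -14
J (Min): min(-43, 8, -6) = -43
G (Max): max(-7, -14, -43, 45) = 45
Root (Min): min(21, 45) = 21

21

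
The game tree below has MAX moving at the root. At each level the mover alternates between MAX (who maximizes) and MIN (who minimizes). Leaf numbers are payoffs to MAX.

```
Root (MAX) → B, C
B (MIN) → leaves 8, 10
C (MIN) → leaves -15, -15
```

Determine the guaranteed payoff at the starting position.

B (MIN): min(8, 10) = 8
C (MIN): min(-15, -15) = -15
Root (MAX): max(8, -15) = 8

8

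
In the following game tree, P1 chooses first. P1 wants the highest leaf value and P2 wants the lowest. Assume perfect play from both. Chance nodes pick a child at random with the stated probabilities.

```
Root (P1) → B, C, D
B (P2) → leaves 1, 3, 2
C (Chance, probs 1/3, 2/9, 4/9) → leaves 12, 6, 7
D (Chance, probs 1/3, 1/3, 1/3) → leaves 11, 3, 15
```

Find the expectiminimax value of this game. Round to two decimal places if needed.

B (P2): min(1, 3, 2) = 1
C (Chance): 1/3·12 + 2/9·6 + 4/9·7 = 8.44
D (Chance): 1/3·11 + 1/3·3 + 1/3·15 = 9.67
Root (P1): max(1, 8.44, 9.67) = 9.67

9.67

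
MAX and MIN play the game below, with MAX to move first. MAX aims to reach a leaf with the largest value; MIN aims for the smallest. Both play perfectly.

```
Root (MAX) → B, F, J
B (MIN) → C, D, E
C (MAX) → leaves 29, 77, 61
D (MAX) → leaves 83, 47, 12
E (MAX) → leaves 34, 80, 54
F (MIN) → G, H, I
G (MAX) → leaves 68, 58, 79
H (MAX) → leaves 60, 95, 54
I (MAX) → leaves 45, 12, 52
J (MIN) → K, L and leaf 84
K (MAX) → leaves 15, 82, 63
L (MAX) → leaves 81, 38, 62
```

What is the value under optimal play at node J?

K: max(15, 82, 63) = 82
L: max(81, 38, 62) = 81
J: min(82, 81, 84) = 81

81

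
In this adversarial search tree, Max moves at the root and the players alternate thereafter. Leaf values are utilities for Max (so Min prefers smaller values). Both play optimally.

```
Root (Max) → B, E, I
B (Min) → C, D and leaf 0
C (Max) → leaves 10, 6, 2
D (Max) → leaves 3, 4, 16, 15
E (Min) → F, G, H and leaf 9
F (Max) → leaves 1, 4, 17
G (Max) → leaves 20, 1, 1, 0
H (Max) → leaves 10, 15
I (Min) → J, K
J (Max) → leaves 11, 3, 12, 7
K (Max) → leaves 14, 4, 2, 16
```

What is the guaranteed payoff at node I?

J: max(11, 3, 12, 7) = 12
K: max(14, 4, 2, 16) = 16
I: min(12, 16) = 12

12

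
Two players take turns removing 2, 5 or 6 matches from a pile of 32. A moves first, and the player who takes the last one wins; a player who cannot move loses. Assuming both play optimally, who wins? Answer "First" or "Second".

First

Compute winning (W) and losing (L) positions by backward induction:
i:   0  1  2  3  4  5  6  7  8  9 10 11 12 13 14 15 16 17 18 19 20 21 22 23 24 25 26 27 28 29 30 31 32
     L  L  W  W  L  W  W  W  L  W  W  L  L  W  W  L  W  W  W  L  W  W  L  L  W  W  L  W  W  W  L  W  W
Position 32 is W, so the first player wins.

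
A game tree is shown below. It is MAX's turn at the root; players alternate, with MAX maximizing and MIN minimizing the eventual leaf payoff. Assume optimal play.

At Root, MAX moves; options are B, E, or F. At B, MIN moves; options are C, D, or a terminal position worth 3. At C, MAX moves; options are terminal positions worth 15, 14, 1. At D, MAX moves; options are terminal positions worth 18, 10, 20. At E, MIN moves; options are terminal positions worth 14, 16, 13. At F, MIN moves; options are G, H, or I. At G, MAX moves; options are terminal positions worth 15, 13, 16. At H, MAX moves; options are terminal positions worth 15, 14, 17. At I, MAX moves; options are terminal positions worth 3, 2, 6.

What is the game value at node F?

6

G: max(15, 13, 16) = 16
H: max(15, 14, 17) = 17
I: max(3, 2, 6) = 6
F: min(16, 17, 6) = 6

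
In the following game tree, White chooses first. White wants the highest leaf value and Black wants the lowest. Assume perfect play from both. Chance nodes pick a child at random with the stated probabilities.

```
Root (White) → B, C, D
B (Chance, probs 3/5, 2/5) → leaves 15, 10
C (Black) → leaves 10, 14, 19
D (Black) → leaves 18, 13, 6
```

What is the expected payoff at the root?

13

B (Chance): 3/5·15 + 2/5·10 = 13
C (Black): min(10, 14, 19) = 10
D (Black): min(18, 13, 6) = 6
Root (White): max(13, 10, 6) = 13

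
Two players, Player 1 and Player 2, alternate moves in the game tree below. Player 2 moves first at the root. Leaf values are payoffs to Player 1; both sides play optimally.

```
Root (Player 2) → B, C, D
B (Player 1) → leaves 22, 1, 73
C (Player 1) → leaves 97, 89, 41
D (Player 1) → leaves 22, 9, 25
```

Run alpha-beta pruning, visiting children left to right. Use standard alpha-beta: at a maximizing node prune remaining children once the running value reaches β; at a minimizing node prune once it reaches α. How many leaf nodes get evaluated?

7

B [α=-∞,β=+∞]: v=73
C [α=-∞,β=73]: v=97 after child 1 ≥ β → β-cutoff, skip 2
D [α=-∞,β=73]: v=25
Root [α=-∞,β=+∞]: v=25
Leaves evaluated: 7 of 9.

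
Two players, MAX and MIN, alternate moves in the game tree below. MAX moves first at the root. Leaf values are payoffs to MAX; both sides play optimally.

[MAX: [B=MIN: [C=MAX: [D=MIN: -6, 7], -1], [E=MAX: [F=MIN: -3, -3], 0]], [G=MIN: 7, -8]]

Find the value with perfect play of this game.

D (MIN): min(-6, 7) = -6
C (MAX): max(-6, -1) = -1
F (MIN): min(-3, -3) = -3
E (MAX): max(-3, 0) = 0
B (MIN): min(-1, 0) = -1
G (MIN): min(7, -8) = -8
Root (MAX): max(-1, -8) = -1

-1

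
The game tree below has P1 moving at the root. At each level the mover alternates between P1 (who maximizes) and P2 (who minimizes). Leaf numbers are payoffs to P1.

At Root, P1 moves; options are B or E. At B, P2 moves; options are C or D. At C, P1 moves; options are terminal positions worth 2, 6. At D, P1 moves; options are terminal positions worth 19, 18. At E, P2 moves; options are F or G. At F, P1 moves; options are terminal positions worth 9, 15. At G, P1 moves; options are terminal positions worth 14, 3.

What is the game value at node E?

14

F: max(9, 15) = 15
G: max(14, 3) = 14
E: min(15, 14) = 14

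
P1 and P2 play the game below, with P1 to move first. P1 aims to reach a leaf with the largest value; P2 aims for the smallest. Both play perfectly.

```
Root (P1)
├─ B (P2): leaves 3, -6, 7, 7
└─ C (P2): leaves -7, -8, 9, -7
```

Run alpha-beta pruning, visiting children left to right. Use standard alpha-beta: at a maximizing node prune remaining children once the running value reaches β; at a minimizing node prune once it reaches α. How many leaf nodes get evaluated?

5

B [α=-∞,β=+∞]: v=-6
C [α=-6,β=+∞]: v=-7 after child 1 ≤ α → α-cutoff, skip 3
Root [α=-∞,β=+∞]: v=-6
Leaves evaluated: 5 of 8.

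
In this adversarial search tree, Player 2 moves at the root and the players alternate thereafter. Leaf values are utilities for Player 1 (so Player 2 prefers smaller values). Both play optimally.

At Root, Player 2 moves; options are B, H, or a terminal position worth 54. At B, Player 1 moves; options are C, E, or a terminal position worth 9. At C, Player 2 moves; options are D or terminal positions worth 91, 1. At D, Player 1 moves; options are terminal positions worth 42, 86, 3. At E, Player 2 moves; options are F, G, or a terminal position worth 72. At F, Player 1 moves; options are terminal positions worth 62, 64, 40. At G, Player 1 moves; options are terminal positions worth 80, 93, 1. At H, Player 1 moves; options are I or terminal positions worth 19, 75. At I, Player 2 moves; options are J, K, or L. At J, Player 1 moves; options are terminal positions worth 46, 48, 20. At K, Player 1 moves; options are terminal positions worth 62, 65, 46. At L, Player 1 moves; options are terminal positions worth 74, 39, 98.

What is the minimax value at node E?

64

F: max(62, 64, 40) = 64
G: max(80, 93, 1) = 93
E: min(64, 93, 72) = 64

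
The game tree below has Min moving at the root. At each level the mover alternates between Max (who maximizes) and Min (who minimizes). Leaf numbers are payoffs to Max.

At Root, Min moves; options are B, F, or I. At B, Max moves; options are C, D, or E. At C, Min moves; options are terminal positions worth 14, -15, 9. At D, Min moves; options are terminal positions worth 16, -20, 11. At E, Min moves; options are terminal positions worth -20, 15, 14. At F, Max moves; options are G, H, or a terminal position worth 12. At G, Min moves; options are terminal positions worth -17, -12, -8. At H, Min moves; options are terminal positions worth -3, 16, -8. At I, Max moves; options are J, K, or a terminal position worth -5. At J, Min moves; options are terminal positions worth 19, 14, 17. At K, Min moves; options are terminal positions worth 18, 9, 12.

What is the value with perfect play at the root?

-15

C (Min): min(14, -15, 9) = -15
D (Min): min(16, -20, 11) = -20
E (Min): min(-20, 15, 14) = -20
B (Max): max(-15, -20, -20) = -15
G (Min): min(-17, -12, -8) = -17
H (Min): min(-3, 16, -8) = -8
F (Max): max(-17, -8, 12) = 12
J (Min): min(19, 14, 17) = 14
K (Min): min(18, 9, 12) = 9
I (Max): max(14, 9, -5) = 14
Root (Min): min(-15, 12, 14) = -15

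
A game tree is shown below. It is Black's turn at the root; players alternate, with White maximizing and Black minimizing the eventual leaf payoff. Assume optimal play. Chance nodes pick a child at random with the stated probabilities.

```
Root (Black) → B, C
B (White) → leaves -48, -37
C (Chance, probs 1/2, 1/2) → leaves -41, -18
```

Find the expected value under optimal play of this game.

B (White): max(-48, -37) = -37
C (Chance): 1/2·-41 + 1/2·-18 = -29.5
Root (Black): min(-37, -29.5) = -37

-37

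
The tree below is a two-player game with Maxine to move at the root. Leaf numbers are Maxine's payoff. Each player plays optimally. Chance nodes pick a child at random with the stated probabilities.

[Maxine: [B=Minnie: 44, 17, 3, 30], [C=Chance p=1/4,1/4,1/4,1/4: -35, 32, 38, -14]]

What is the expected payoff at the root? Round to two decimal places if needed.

5.25

B (Minnie): min(44, 17, 3, 30) = 3
C (Chance): 1/4·-35 + 1/4·32 + 1/4·38 + 1/4·-14 = 5.25
Root (Maxine): max(3, 5.25) = 5.25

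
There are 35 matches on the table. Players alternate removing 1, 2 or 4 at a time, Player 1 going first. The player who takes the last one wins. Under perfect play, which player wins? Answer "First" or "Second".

First

Compute winning (W) and losing (L) positions by backward induction:
i:   0  1  2  3  4  5  6  7  8  9 10 11 12 13 14 15 16 17 18 19 20 21 22 23 24 25 26 27 28 29 30 31 32 33 34 35
     L  W  W  L  W  W  L  W  W  L  W  W  L  W  W  L  W  W  L  W  W  L  W  W  L  W  W  L  W  W  L  W  W  L  W  W
Position 35 is W, so the first player wins.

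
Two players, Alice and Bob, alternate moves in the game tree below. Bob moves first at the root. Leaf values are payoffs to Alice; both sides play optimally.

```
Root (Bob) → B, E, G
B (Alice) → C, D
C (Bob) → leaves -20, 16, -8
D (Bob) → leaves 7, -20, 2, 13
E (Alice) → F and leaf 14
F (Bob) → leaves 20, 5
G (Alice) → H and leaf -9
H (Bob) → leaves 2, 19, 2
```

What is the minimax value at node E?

14

F: min(20, 5) = 5
E: max(5, 14) = 14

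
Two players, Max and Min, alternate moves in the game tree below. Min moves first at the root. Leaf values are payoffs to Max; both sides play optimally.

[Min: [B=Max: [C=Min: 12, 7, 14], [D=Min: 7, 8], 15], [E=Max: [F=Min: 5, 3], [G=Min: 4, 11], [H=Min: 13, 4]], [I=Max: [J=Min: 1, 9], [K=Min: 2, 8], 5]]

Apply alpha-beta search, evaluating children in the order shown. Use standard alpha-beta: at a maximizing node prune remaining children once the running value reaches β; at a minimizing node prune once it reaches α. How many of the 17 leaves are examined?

16

C [α=-∞,β=+∞]: v=7
D [α=7,β=+∞]: v=7 after child 1 ≤ α → α-cutoff, skip 1
B [α=-∞,β=+∞]: v=15
F [α=-∞,β=15]: v=3
G [α=3,β=15]: v=4
H [α=4,β=15]: v=4
E [α=-∞,β=15]: v=4
J [α=-∞,β=4]: v=1
K [α=1,β=4]: v=2
I [α=-∞,β=4]: v=5
Root [α=-∞,β=+∞]: v=4
Leaves evaluated: 16 of 17.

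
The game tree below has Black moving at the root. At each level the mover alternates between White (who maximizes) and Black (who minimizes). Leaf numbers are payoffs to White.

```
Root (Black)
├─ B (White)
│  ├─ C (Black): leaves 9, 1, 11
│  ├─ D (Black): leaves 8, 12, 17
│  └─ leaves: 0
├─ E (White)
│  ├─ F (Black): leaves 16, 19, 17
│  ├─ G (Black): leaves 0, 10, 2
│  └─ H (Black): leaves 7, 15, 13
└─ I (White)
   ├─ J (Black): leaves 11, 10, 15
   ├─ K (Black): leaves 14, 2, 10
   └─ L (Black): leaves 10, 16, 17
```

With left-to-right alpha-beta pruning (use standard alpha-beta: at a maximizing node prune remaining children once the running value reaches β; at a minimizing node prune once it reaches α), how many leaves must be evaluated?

C [α=-∞,β=+∞]: v=1
D [α=1,β=+∞]: v=8
B [α=-∞,β=+∞]: v=8
F [α=-∞,β=8]: v=16
E [α=-∞,β=8]: v=16 after child 1 ≥ β → β-cutoff, skip 2
J [α=-∞,β=8]: v=10
I [α=-∞,β=8]: v=10 after child 1 ≥ β → β-cutoff, skip 2
Root [α=-∞,β=+∞]: v=8
Leaves evaluated: 13 of 25.

13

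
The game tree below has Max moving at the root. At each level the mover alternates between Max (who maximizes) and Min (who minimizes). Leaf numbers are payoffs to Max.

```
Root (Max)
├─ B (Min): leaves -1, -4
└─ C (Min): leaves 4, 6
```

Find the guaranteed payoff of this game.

4

B (Min): min(-1, -4) = -4
C (Min): min(4, 6) = 4
Root (Max): max(-4, 4) = 4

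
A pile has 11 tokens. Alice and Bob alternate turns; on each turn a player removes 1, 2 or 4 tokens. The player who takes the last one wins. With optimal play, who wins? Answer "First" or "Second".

First

Mark each pile size as W (mover wins) or L (mover loses):
i:   0  1  2  3  4  5  6  7  8  9 10 11
     L  W  W  L  W  W  L  W  W  L  W  W
Position 11 is W, so the first player wins.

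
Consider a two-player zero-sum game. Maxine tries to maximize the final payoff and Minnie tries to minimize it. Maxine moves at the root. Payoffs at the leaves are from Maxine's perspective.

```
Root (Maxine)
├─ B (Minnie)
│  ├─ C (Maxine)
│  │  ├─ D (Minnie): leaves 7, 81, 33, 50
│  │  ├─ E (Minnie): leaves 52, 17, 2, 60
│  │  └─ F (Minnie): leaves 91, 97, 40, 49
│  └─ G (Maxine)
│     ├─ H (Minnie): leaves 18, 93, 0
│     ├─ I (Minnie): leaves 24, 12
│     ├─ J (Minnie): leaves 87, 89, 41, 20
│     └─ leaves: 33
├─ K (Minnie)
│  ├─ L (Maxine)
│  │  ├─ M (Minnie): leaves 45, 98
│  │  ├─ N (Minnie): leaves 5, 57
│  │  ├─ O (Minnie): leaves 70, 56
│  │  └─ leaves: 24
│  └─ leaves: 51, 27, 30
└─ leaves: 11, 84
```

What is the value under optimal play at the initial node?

D (Minnie): min(7, 81, 33, 50) = 7
E (Minnie): min(52, 17, 2, 60) = 2
F (Minnie): min(91, 97, 40, 49) = 40
C (Maxine): max(7, 2, 40) = 40
H (Minnie): min(18, 93, 0) = 0
I (Minnie): min(24, 12) = 12
J (Minnie): min(87, 89, 41, 20) = 20
G (Maxine): max(0, 12, 20, 33) = 33
B (Minnie): min(40, 33) = 33
M (Minnie): min(45, 98) = 45
N (Minnie): min(5, 57) = 5
O (Minnie): min(70, 56) = 56
L (Maxine): max(45, 5, 56, 24) = 56
K (Minnie): min(56, 51, 27, 30) = 27
Root (Maxine): max(33, 27, 11, 84) = 84

84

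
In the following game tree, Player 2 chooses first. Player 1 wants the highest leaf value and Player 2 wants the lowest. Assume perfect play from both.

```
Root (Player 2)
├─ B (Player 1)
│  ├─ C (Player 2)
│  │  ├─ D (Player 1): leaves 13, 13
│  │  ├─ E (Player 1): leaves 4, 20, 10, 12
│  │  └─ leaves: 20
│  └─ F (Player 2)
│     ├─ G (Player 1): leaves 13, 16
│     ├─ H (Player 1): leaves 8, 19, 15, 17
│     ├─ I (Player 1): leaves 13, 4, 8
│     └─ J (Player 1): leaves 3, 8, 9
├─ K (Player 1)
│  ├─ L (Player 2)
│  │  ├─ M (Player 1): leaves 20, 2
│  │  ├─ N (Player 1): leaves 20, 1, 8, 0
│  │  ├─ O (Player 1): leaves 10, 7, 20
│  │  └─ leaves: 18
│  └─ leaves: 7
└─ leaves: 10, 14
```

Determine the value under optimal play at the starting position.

10

D (Player 1): max(13, 13) = 13
E (Player 1): max(4, 20, 10, 12) = 20
C (Player 2): min(13, 20, 20) = 13
G (Player 1): max(13, 16) = 16
H (Player 1): max(8, 19, 15, 17) = 19
I (Player 1): max(13, 4, 8) = 13
J (Player 1): max(3, 8, 9) = 9
F (Player 2): min(16, 19, 13, 9) = 9
B (Player 1): max(13, 9) = 13
M (Player 1): max(20, 2) = 20
N (Player 1): max(20, 1, 8, 0) = 20
O (Player 1): max(10, 7, 20) = 20
L (Player 2): min(20, 20, 20, 18) = 18
K (Player 1): max(18, 7) = 18
Root (Player 2): min(13, 18, 10, 14) = 10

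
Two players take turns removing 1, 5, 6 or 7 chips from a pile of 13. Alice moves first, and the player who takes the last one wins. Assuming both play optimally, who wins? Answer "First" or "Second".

Positions where the player to move wins (W) vs loses (L):
i:   0  1  2  3  4  5  6  7  8  9 10 11 12 13
     L  W  L  W  L  W  W  W  W  W  W  W  L  W
Position 13 is W, so the first player wins.

First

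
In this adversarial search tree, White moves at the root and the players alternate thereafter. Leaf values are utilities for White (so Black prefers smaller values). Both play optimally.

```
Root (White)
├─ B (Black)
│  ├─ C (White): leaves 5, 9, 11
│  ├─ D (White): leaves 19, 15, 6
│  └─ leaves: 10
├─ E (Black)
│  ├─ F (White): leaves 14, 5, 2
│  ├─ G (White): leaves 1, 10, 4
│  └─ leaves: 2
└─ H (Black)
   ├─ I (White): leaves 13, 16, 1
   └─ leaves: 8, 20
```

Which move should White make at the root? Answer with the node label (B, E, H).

B

C (White): max(5, 9, 11) = 11
D (White): max(19, 15, 6) = 19
B (Black): min(11, 19, 10) = 10
F (White): max(14, 5, 2) = 14
G (White): max(1, 10, 4) = 10
E (Black): min(14, 10, 2) = 2
I (White): max(13, 16, 1) = 16
H (Black): min(16, 8, 20) = 8
Root (White): max(10, 2, 8) = 10
White picks the child with the highest value: B (value 10).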